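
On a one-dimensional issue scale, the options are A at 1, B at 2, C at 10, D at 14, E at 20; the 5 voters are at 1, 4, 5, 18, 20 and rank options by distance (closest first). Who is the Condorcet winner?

B

With single-peaked preferences on a line, the Condorcet winner is the candidate closest to the median voter.
The median voter (position 5) is closest to B at 2.
Check: B vs C — voters closer to B: 3 of 5.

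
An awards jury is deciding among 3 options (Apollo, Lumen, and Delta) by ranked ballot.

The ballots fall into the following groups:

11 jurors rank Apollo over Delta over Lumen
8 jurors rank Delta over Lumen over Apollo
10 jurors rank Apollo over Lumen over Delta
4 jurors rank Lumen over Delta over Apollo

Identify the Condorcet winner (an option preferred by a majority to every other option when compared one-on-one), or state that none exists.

Apollo

Head-to-head results (33 voters total):
Apollo vs Lumen: Apollo wins 21–12.
Apollo vs Delta: Apollo wins 21–12.
Lumen vs Delta: Delta wins 19–14.
Apollo beats each rival — Lumen (21–12), Delta (21–12) — so Apollo is the Condorcet winner.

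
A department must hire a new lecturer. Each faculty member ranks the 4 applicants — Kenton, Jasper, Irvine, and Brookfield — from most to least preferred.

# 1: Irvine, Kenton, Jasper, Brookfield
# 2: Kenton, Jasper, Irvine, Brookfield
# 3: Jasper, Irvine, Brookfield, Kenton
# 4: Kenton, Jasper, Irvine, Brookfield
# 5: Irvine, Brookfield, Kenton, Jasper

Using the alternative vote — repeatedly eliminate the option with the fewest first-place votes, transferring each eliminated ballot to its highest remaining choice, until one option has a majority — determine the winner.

Round 1: Kenton 2, Irvine 2, Jasper 1, Brookfield 0. Brookfield has the fewest and is eliminated.
Round 2: Kenton 2, Irvine 2, Jasper 1. Jasper has the fewest and is eliminated.
Round 3: Irvine 3, Kenton 2. Irvine has a majority.

Irvine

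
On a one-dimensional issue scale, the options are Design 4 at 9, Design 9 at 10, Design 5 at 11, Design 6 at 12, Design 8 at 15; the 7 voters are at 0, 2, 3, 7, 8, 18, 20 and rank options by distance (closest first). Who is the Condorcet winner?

Design 4

With single-peaked preferences on a line, the Condorcet winner is the candidate closest to the median voter.
The median voter (position 7) is closest to Design 4 at 9.
Check: Design 4 vs Design 8 — voters closer to Design 4: 5 of 7.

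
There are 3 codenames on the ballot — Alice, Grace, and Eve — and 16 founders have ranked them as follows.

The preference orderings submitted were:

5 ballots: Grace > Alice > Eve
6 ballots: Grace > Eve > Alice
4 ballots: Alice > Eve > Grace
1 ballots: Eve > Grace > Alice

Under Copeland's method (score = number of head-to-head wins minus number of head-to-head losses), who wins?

Grace

Pairwise results:
  Alice vs Grace: Grace wins 12–4.
  Alice vs Eve: Alice wins 9–7.
  Grace vs Eve: Grace wins 11–5.
Copeland scores (wins − losses):
  Alice: 1 − 1 = 0
  Grace: 2 − 0 = 2
  Eve: 0 − 2 = -2
Grace has the best Copeland score.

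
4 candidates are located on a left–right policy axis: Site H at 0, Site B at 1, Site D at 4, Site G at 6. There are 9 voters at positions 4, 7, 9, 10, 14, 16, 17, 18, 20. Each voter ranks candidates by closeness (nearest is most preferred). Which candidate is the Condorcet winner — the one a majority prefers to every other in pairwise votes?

Site G

With single-peaked preferences on a line, the Condorcet winner is the candidate closest to the median voter.
The median voter (position 14) is closest to Site G at 6.
Check: Site G vs Site H — voters closer to Site G: 9 of 9.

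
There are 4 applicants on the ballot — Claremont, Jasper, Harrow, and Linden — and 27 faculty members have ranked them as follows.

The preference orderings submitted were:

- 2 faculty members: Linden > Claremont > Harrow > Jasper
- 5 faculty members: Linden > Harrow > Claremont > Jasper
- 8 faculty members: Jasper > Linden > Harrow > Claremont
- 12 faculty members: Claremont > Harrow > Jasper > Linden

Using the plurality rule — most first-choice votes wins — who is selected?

Claremont

First-place vote totals:
  Claremont: 12
  Jasper: 8
  Harrow: 0
  Linden: 7
Claremont has the most first-place votes.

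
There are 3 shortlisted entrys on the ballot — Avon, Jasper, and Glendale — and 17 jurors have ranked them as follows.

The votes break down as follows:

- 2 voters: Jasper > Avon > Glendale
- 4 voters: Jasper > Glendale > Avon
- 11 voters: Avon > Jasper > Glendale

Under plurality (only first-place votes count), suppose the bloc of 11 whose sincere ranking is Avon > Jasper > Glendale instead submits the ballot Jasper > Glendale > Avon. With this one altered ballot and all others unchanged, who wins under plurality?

First-place totals with the altered ballot: Avon 0, Jasper 17, Glendale 0.
The switch changes the winner from Avon to Jasper.

Jasper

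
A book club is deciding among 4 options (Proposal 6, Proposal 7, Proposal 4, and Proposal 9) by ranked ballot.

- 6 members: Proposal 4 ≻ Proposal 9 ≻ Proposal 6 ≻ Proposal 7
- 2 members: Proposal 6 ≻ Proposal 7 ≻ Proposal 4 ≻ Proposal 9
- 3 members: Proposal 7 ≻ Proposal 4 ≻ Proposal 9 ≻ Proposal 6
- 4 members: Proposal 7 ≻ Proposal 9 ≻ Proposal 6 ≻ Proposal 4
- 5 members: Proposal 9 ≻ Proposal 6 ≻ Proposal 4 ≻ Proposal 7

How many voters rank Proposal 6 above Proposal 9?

2

Ballots ranking Proposal 6 above Proposal 9: 2.
Ballots ranking Proposal 9 above Proposal 6: 6+3+4+5 = 18.
So 2 of 20 voters prefer Proposal 6 to Proposal 9.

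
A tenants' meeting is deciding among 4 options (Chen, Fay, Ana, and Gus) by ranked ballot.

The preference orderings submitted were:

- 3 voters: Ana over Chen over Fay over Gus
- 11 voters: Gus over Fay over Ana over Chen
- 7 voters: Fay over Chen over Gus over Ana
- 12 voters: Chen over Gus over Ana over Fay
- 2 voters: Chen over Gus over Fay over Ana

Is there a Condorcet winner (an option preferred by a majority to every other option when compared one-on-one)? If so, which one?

None — there is no Condorcet winner

Head-to-head results (35 voters total):
Chen vs Fay: Fay wins 18–17.
Chen vs Ana: Chen wins 21–14.
Chen vs Gus: Chen wins 24–11.
Fay vs Ana: Fay wins 20–15.
Fay vs Gus: Gus wins 25–10.
Ana vs Gus: Gus wins 32–3.
No candidate beats all others: Chen beats Gus beats Fay beats Chen, a majority cycle.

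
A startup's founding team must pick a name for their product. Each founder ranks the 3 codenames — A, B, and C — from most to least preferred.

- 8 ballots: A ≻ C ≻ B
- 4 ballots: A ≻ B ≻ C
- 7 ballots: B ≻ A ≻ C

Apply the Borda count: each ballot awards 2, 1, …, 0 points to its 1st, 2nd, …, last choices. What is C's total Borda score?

8

Borda scores:
  A: 8·2 + 4·2 + 7·1 = 31
  B: 8·0 + 4·1 + 7·2 = 18
  C: 8·1 + 4·0 + 7·0 = 8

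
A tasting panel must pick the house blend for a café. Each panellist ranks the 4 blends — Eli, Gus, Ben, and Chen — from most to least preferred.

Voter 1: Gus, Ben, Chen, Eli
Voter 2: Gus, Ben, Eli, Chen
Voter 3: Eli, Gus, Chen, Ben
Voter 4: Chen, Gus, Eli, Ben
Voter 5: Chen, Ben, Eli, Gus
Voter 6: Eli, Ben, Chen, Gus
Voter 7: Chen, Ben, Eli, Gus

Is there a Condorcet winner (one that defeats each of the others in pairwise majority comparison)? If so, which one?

Head-to-head results (7 voters total):
Eli vs Gus: Eli wins 4–3.
Eli vs Ben: Ben wins 4–3.
Eli vs Chen: Chen wins 4–3.
Gus vs Ben: Gus wins 4–3.
Gus vs Chen: Chen wins 4–3.
Ben vs Chen: Chen wins 4–3.
Chen beats each rival — Eli (4–3), Gus (4–3), Ben (4–3) — so Chen is the Condorcet winner.

Chen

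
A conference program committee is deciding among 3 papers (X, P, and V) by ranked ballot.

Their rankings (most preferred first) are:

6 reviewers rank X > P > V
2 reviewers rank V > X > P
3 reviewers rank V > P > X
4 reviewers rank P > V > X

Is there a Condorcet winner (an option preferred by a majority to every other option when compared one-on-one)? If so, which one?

Head-to-head results (15 voters total):
X vs P: X wins 8–7.
X vs V: V wins 9–6.
P vs V: P wins 10–5.
No candidate beats all others: X beats P beats V beats X, a majority cycle.

None — there is no Condorcet winner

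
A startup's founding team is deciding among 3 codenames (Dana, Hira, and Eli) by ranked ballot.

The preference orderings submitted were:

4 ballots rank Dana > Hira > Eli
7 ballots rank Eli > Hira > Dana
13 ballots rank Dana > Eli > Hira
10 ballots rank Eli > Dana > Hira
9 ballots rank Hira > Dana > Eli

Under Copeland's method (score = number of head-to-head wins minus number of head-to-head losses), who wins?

Pairwise results:
  Dana vs Hira: Dana wins 27–16.
  Dana vs Eli: Dana wins 26–17.
  Hira vs Eli: Eli wins 30–13.
Copeland scores (wins − losses):
  Dana: 2 − 0 = 2
  Hira: 0 − 2 = -2
  Eli: 1 − 1 = 0
Dana has the best Copeland score.

Dana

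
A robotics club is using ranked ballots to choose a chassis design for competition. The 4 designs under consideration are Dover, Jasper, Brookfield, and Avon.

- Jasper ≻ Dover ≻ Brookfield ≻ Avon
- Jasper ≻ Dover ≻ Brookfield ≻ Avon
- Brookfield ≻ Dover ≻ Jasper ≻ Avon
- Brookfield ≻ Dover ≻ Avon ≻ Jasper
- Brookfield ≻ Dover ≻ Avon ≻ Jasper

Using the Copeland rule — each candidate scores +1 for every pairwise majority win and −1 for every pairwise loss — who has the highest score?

Brookfield

Pairwise results:
  Dover vs Jasper: Dover wins 3–2.
  Dover vs Brookfield: Brookfield wins 3–2.
  Dover vs Avon: Dover wins 5–0.
  Jasper vs Brookfield: Brookfield wins 3–2.
  Jasper vs Avon: Jasper wins 3–2.
  Brookfield vs Avon: Brookfield wins 5–0.
Copeland scores (wins − losses):
  Dover: 2 − 1 = 1
  Jasper: 1 − 2 = -1
  Brookfield: 3 − 0 = 3
  Avon: 0 − 3 = -3
Brookfield has the best Copeland score.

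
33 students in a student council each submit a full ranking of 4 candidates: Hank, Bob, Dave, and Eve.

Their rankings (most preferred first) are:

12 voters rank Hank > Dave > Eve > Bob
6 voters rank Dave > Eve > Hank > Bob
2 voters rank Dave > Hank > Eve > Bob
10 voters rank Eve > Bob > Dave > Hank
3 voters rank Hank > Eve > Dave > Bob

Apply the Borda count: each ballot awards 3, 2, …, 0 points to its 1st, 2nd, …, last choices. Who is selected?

Borda scores:
  Hank: 12·3 + 6·1 + 2·2 + 10·0 + 3·3 = 55
  Bob: 12·0 + 6·0 + 2·0 + 10·2 + 3·0 = 20
  Dave: 12·2 + 6·3 + 2·3 + 10·1 + 3·1 = 61
  Eve: 12·1 + 6·2 + 2·1 + 10·3 + 3·2 = 62
Eve has the highest total.

Eve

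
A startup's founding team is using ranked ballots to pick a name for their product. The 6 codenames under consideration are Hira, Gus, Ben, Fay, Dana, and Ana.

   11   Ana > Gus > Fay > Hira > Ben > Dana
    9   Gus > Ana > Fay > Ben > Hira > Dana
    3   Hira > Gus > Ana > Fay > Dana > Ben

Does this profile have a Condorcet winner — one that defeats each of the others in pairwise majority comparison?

Yes

Head-to-head results (23 voters total):
Hira vs Gus: Gus wins 20–3.
Hira vs Ben: Hira wins 14–9.
Hira vs Fay: Fay wins 20–3.
Hira vs Dana: Hira wins 23–0.
Hira vs Ana: Ana wins 20–3.
Gus vs Ben: Gus wins 23–0.
Gus vs Fay: Gus wins 23–0.
Gus vs Dana: Gus wins 23–0.
Gus vs Ana: Gus wins 12–11.
Ben vs Fay: Fay wins 23–0.
Ben vs Dana: Ben wins 20–3.
Ben vs Ana: Ana wins 23–0.
Fay vs Dana: Fay wins 23–0.
Fay vs Ana: Ana wins 23–0.
Dana vs Ana: Ana wins 23–0.
Gus beats each rival — Hira (20–3), Ben (23–0), Fay (23–0), Dana (23–0), Ana (12–11) — so Gus is the Condorcet winner.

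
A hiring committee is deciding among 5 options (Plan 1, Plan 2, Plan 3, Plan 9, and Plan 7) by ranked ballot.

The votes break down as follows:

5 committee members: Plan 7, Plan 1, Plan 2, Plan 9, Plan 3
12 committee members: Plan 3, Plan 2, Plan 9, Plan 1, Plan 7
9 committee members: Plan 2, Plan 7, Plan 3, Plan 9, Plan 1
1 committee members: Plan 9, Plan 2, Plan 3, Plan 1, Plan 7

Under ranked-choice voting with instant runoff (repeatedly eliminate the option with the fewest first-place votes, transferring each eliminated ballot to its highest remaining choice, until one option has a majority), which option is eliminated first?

Plan 1

Round 1: Plan 3 12, Plan 2 9, Plan 7 5, Plan 9 1, Plan 1 0. Plan 1 has the fewest and is eliminated.
Round 2: Plan 3 12, Plan 2 9, Plan 7 5, Plan 9 1. Plan 9 has the fewest and is eliminated.
Round 3: Plan 3 12, Plan 2 10, Plan 7 5. Plan 7 has the fewest and is eliminated.
Round 4: Plan 2 15, Plan 3 12. Plan 2 has a majority.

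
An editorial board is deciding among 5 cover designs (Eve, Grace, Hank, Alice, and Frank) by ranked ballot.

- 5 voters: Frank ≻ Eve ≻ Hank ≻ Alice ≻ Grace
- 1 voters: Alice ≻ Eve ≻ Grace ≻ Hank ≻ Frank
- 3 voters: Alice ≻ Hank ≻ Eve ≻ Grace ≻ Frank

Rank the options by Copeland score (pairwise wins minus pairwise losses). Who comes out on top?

Pairwise results:
  Eve vs Grace: Eve wins 9–0.
  Eve vs Hank: Eve wins 6–3.
  Eve vs Alice: Eve wins 5–4.
  Eve vs Frank: Frank wins 5–4.
  Grace vs Hank: Hank wins 8–1.
  Grace vs Alice: Alice wins 9–0.
  Grace vs Frank: Frank wins 5–4.
  Hank vs Alice: Hank wins 5–4.
  Hank vs Frank: Frank wins 5–4.
  Alice vs Frank: Frank wins 5–4.
Copeland scores (wins − losses):
  Eve: 3 − 1 = 2
  Grace: 0 − 4 = -4
  Hank: 2 − 2 = 0
  Alice: 1 − 3 = -2
  Frank: 4 − 0 = 4
Frank has the best Copeland score.

Frank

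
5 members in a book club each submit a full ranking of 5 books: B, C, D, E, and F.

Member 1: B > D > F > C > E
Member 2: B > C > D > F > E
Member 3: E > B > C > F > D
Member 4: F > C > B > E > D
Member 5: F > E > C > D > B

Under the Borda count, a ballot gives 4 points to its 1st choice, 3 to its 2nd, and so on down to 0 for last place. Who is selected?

B

Borda scores:
  B: 4 + 4 + 3 + 2 + 0 = 13
  C: 1 + 3 + 2 + 3 + 2 = 11
  D: 3 + 2 + 0 + 0 + 1 = 6
  E: 0 + 0 + 4 + 1 + 3 = 8
  F: 2 + 1 + 1 + 4 + 4 = 12
B has the highest total.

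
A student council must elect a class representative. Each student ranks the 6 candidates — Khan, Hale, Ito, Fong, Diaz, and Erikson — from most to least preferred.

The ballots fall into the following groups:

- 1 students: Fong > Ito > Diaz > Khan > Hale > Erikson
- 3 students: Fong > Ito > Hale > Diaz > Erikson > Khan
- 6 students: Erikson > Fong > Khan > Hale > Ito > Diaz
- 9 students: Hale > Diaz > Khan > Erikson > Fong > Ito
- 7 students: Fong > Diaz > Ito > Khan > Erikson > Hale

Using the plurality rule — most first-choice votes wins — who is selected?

First-place vote totals:
  Khan: 0
  Hale: 9
  Ito: 0
  Fong: 11
  Diaz: 0
  Erikson: 6
Fong has the most first-place votes.

Fong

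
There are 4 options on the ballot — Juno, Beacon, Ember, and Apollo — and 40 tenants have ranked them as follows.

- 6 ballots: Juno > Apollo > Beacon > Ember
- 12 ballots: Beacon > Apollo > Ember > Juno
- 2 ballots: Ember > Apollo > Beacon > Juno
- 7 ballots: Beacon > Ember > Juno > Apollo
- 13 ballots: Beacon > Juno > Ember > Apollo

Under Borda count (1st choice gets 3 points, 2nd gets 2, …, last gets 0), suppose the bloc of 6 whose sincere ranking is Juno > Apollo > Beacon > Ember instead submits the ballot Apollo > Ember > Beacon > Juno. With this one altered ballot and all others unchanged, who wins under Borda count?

Beacon

Borda totals with the altered ballot: Juno 33, Beacon 104, Ember 57, Apollo 46.
The winner is unchanged: still Beacon.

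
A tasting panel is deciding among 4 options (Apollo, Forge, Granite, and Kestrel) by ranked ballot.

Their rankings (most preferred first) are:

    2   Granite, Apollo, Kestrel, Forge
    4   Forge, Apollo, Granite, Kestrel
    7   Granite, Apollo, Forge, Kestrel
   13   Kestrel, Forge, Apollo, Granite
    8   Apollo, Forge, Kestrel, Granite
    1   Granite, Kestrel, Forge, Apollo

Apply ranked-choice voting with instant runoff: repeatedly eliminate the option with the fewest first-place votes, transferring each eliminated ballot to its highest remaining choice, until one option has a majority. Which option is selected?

Round 1: Kestrel 13, Granite 10, Apollo 8, Forge 4. Forge has the fewest and is eliminated.
Round 2: Kestrel 13, Apollo 12, Granite 10. Granite has the fewest and is eliminated.
Round 3: Apollo 21, Kestrel 14. Apollo has a majority.

Apollo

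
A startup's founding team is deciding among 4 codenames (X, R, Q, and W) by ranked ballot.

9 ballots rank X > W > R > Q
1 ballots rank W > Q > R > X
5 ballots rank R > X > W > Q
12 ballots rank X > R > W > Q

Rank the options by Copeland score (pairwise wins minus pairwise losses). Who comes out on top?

Pairwise results:
  X vs R: X wins 21–6.
  X vs Q: X wins 26–1.
  X vs W: X wins 26–1.
  R vs Q: R wins 26–1.
  R vs W: R wins 17–10.
  Q vs W: W wins 27–0.
Copeland scores (wins − losses):
  X: 3 − 0 = 3
  R: 2 − 1 = 1
  Q: 0 − 3 = -3
  W: 1 − 2 = -1
X has the best Copeland score.

X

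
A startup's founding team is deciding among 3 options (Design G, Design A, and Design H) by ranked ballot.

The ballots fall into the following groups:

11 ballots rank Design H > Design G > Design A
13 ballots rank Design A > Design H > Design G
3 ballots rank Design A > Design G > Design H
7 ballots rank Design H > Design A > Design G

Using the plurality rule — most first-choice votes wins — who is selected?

Design H

First-place vote totals:
  Design G: 0
  Design A: 16
  Design H: 18
Design H has the most first-place votes.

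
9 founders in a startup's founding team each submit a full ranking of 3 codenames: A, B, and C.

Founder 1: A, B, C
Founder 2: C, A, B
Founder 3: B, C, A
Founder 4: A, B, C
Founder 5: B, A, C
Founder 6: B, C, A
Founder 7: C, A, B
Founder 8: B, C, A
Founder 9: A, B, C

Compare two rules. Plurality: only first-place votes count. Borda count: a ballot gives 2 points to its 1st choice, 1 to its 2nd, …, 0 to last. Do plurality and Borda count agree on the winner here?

Plurality first-place counts: A 3, B 4, C 2 → B.
Borda totals: A 9, B 11, C 7 → B.
The two rules agree on B.

Yes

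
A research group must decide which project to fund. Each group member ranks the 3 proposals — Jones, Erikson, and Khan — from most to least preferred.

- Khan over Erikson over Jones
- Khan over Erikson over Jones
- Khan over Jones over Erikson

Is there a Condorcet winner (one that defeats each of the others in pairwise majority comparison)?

Head-to-head results (3 voters total):
Jones vs Erikson: Erikson wins 2–1.
Jones vs Khan: Khan wins 3–0.
Erikson vs Khan: Khan wins 3–0.
Khan beats each rival — Jones (3–0), Erikson (3–0) — so Khan is the Condorcet winner.

Yes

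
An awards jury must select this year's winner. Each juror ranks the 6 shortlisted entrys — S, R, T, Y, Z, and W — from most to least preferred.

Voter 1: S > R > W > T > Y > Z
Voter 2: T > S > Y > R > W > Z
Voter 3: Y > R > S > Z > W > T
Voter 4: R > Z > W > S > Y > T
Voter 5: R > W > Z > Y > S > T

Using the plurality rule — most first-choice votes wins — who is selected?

R

First-place vote totals:
  S: 1
  R: 2
  T: 1
  Y: 1
  Z: 0
  W: 0
R has the most first-place votes.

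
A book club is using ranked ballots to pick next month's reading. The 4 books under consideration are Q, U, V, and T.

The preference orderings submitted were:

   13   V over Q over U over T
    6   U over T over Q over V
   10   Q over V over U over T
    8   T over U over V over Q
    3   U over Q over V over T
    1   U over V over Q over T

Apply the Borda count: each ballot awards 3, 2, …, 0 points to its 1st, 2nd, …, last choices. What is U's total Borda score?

69

Borda scores:
  Q: 13·2 + 6·1 + 10·3 + 8·0 + 3·2 + 1 = 69
  U: 13·1 + 6·3 + 10·1 + 8·2 + 3·3 + 3 = 69
  V: 13·3 + 6·0 + 10·2 + 8·1 + 3·1 + 2 = 72
  T: 13·0 + 6·2 + 10·0 + 8·3 + 3·0 + 0 = 36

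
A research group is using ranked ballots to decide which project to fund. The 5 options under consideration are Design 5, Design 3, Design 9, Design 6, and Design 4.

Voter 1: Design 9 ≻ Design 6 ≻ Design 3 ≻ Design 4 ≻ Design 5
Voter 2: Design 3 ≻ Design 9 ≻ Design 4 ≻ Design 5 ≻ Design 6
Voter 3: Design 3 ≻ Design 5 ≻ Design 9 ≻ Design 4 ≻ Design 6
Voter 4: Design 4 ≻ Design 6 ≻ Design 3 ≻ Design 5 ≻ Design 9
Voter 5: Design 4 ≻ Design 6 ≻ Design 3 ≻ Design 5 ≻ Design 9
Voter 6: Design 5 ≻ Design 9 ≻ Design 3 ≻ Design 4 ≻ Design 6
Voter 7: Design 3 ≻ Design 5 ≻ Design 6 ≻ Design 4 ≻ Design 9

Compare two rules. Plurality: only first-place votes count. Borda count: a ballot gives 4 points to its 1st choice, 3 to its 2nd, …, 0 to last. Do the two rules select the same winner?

Yes

Plurality first-place counts: Design 5 1, Design 3 3, Design 9 1, Design 6 0, Design 4 2 → Design 3.
Borda totals: Design 5 13, Design 3 20, Design 9 12, Design 6 11, Design 4 14 → Design 3.
The two rules agree on Design 3.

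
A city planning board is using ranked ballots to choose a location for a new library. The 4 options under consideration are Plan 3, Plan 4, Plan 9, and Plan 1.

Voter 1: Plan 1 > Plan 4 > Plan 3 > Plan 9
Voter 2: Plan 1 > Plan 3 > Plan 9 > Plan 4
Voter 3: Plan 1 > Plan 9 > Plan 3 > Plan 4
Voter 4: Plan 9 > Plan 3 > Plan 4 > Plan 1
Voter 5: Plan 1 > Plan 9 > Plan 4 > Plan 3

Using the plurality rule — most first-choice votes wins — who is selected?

First-place vote totals:
  Plan 3: 0
  Plan 4: 0
  Plan 9: 1
  Plan 1: 4
Plan 1 has the most first-place votes.

Plan 1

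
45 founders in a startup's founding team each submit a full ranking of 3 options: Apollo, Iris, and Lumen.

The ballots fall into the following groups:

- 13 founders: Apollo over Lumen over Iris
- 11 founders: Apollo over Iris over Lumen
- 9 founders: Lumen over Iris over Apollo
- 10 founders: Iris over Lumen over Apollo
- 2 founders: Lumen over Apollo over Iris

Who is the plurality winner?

First-place vote totals:
  Apollo: 24
  Iris: 10
  Lumen: 11
Apollo has the most first-place votes.

Apollo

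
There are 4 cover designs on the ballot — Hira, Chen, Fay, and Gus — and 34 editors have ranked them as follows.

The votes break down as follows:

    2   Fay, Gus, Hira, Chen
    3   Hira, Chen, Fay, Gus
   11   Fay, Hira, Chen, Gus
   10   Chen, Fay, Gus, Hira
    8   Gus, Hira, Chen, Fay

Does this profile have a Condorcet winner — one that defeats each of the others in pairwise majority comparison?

Head-to-head results (34 voters total):
Hira vs Chen: Hira wins 24–10.
Hira vs Fay: Fay wins 23–11.
Hira vs Gus: Gus wins 20–14.
Chen vs Fay: Chen wins 21–13.
Chen vs Gus: Chen wins 24–10.
Fay vs Gus: Fay wins 26–8.
No candidate beats all others: Hira beats Chen beats Fay beats Hira, a majority cycle.

No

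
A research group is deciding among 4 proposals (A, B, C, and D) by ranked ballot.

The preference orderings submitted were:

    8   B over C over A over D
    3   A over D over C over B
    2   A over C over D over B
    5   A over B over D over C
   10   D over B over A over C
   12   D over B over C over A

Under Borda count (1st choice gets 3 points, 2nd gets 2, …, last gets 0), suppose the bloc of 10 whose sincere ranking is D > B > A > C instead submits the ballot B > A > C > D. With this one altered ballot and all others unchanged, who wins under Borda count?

Borda totals with the altered ballot: A 58, B 88, C 45, D 49.
The switch changes the winner from D to B.

B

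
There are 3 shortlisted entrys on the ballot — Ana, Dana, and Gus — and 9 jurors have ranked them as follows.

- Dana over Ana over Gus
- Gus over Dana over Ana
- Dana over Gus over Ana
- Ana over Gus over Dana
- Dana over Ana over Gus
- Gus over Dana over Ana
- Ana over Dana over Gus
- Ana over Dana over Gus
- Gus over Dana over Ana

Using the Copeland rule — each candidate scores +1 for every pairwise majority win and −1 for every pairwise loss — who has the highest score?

Dana

Pairwise results:
  Ana vs Dana: Dana wins 6–3.
  Ana vs Gus: Ana wins 5–4.
  Dana vs Gus: Dana wins 5–4.
Copeland scores (wins − losses):
  Ana: 1 − 1 = 0
  Dana: 2 − 0 = 2
  Gus: 0 − 2 = -2
Dana has the best Copeland score.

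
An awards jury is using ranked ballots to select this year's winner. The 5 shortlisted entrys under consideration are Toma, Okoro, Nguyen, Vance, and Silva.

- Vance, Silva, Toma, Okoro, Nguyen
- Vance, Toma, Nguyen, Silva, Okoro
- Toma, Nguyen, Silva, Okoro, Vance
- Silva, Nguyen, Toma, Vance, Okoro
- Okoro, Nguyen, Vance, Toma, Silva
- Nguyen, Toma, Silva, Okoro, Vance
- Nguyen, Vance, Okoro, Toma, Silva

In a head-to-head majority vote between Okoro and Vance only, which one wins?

Ballots ranking Okoro above Vance: 3.
Ballots ranking Vance above Okoro: 4.
Vance wins the head-to-head, 4–3.

Vance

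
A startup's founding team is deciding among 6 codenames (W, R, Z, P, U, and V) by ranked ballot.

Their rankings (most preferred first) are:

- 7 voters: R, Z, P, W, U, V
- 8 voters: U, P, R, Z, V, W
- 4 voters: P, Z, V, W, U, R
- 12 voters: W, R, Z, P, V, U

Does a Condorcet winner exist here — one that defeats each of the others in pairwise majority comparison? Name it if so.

Head-to-head results (31 voters total):
W vs R: W wins 16–15.
W vs Z: Z wins 19–12.
W vs P: P wins 19–12.
W vs U: W wins 23–8.
W vs V: W wins 19–12.
R vs Z: R wins 27–4.
R vs P: R wins 19–12.
R vs U: R wins 19–12.
R vs V: R wins 27–4.
Z vs P: Z wins 19–12.
Z vs U: Z wins 23–8.
Z vs V: Z wins 31–0.
P vs U: P wins 23–8.
P vs V: P wins 31–0.
U vs V: V wins 16–15.
No candidate beats all others: W beats R beats Z beats W, a majority cycle.

There is no Condorcet winner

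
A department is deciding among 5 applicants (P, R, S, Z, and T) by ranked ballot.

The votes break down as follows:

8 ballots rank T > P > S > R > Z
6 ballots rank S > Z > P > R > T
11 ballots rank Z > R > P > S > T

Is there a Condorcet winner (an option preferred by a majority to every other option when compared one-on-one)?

Head-to-head results (25 voters total):
P vs R: P wins 14–11.
P vs S: P wins 19–6.
P vs Z: Z wins 17–8.
P vs T: P wins 17–8.
R vs S: S wins 14–11.
R vs Z: Z wins 17–8.
R vs T: R wins 17–8.
S vs Z: S wins 14–11.
S vs T: S wins 17–8.
Z vs T: Z wins 17–8.
No candidate beats all others: P beats S beats Z beats P, a majority cycle.

No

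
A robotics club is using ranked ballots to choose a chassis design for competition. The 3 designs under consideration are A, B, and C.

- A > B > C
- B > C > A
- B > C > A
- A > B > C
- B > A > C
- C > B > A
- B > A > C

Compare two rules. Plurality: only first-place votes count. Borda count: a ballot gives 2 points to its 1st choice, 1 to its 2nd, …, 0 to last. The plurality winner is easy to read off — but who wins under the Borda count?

Plurality first-place counts: A 2, B 4, C 1 → B.
Borda totals: A 6, B 11, C 4 → B.

B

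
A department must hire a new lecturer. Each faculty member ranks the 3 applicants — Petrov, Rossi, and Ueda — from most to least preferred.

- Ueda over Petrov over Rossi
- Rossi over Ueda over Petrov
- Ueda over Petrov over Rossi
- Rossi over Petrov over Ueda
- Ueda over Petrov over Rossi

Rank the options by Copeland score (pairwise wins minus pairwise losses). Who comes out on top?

Pairwise results:
  Petrov vs Rossi: Petrov wins 3–2.
  Petrov vs Ueda: Ueda wins 4–1.
  Rossi vs Ueda: Ueda wins 3–2.
Copeland scores (wins − losses):
  Petrov: 1 − 1 = 0
  Rossi: 0 − 2 = -2
  Ueda: 2 − 0 = 2
Ueda has the best Copeland score.

Ueda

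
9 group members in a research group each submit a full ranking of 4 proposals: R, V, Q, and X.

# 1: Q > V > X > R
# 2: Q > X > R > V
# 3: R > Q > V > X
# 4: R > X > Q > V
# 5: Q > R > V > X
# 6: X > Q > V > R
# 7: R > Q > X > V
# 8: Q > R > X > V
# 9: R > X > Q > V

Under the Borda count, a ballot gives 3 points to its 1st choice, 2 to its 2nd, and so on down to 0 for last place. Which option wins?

Q

Borda scores:
  R: 0 + 1 + 3 + 3 + 2 + 0 + 3 + 2 + 3 = 17
  V: 2 + 0 + 1 + 0 + 1 + 1 + 0 + 0 + 0 = 5
  Q: 3 + 3 + 2 + 1 + 3 + 2 + 2 + 3 + 1 = 20
  X: 1 + 2 + 0 + 2 + 0 + 3 + 1 + 1 + 2 = 12
Q has the highest total.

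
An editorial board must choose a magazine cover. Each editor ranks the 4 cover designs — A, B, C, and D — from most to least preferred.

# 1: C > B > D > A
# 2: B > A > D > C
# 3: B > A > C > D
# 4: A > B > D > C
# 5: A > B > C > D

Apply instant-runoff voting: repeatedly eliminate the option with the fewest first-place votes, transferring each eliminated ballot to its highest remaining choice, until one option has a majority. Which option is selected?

Round 1: A 2, B 2, C 1, D 0. D has the fewest and is eliminated.
Round 2: A 2, B 2, C 1. C has the fewest and is eliminated.
Round 3: B 3, A 2. B has a majority.

B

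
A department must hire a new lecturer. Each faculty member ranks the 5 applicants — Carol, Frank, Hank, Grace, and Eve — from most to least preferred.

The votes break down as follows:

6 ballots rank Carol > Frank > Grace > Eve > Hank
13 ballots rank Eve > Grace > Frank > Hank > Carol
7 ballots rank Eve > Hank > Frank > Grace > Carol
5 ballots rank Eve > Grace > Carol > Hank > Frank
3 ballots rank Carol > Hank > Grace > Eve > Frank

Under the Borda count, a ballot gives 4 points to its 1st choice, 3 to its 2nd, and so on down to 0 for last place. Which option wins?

Eve

Borda scores:
  Carol: 6·4 + 13·0 + 7·0 + 5·2 + 3·4 = 46
  Frank: 6·3 + 13·2 + 7·2 + 5·0 + 3·0 = 58
  Hank: 6·0 + 13·1 + 7·3 + 5·1 + 3·3 = 48
  Grace: 6·2 + 13·3 + 7·1 + 5·3 + 3·2 = 79
  Eve: 6·1 + 13·4 + 7·4 + 5·4 + 3·1 = 109
Eve has the highest total.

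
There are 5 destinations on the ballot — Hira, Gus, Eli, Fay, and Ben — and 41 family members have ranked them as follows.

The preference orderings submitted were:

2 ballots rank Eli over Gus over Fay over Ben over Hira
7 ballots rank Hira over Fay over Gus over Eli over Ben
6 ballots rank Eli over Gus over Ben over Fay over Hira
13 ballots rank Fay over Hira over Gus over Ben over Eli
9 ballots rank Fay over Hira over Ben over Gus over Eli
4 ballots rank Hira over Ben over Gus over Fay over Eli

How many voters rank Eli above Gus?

8

Ballots ranking Eli above Gus: 2+6 = 8.
Ballots ranking Gus above Eli: 7+13+9+4 = 33.
So 8 of 41 voters prefer Eli to Gus.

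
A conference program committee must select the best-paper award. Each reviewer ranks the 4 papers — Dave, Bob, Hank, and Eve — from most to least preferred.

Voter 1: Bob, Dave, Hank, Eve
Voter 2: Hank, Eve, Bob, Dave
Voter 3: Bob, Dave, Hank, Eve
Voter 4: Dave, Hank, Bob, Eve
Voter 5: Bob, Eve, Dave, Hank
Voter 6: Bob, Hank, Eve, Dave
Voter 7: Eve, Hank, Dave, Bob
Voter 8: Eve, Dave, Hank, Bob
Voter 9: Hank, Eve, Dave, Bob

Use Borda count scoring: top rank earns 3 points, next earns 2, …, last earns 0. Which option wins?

Hank

Borda scores:
  Dave: 2 + 0 + 2 + 3 + 1 + 0 + 1 + 2 + 1 = 12
  Bob: 3 + 1 + 3 + 1 + 3 + 3 + 0 + 0 + 0 = 14
  Hank: 1 + 3 + 1 + 2 + 0 + 2 + 2 + 1 + 3 = 15
  Eve: 0 + 2 + 0 + 0 + 2 + 1 + 3 + 3 + 2 = 13
Hank has the highest total.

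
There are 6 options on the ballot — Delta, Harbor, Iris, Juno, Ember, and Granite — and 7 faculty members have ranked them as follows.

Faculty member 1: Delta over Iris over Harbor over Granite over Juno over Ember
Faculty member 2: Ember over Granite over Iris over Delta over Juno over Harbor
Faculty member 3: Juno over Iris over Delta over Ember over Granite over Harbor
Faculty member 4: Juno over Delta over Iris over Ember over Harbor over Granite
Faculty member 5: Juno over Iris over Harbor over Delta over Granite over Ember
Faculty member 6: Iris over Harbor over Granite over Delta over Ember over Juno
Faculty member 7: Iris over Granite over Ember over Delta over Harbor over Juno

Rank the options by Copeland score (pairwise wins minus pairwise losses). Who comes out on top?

Pairwise results:
  Delta vs Harbor: Delta wins 5–2.
  Delta vs Iris: Iris wins 5–2.
  Delta vs Juno: Delta wins 4–3.
  Delta vs Ember: Delta wins 5–2.
  Delta vs Granite: Delta wins 4–3.
  Harbor vs Iris: Iris wins 7–0.
  Harbor vs Juno: Juno wins 4–3.
  Harbor vs Ember: Ember wins 4–3.
  Harbor vs Granite: Harbor wins 4–3.
  Iris vs Juno: Iris wins 4–3.
  Iris vs Ember: Iris wins 6–1.
  Iris vs Granite: Iris wins 6–1.
  Juno vs Ember: Juno wins 4–3.
  Juno vs Granite: Granite wins 4–3.
  Ember vs Granite: Granite wins 4–3.
Copeland scores (wins − losses):
  Delta: 4 − 1 = 3
  Harbor: 1 − 4 = -3
  Iris: 5 − 0 = 5
  Juno: 2 − 3 = -1
  Ember: 1 − 4 = -3
  Granite: 2 − 3 = -1
Iris has the best Copeland score.

Iris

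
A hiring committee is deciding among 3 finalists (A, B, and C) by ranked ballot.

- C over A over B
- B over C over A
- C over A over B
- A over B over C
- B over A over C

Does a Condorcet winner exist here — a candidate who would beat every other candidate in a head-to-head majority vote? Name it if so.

Head-to-head results (5 voters total):
A vs B: A wins 3–2.
A vs C: C wins 3–2.
B vs C: B wins 3–2.
No candidate beats all others: A beats B beats C beats A, a majority cycle.

No Condorcet winner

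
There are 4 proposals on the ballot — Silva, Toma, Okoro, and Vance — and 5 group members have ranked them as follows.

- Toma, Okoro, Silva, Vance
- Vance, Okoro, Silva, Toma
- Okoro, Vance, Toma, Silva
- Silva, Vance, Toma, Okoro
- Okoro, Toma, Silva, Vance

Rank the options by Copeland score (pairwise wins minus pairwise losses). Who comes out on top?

Okoro

Pairwise results:
  Silva vs Toma: Toma wins 3–2.
  Silva vs Okoro: Okoro wins 4–1.
  Silva vs Vance: Silva wins 3–2.
  Toma vs Okoro: Okoro wins 3–2.
  Toma vs Vance: Vance wins 3–2.
  Okoro vs Vance: Okoro wins 3–2.
Copeland scores (wins − losses):
  Silva: 1 − 2 = -1
  Toma: 1 − 2 = -1
  Okoro: 3 − 0 = 3
  Vance: 1 − 2 = -1
Okoro has the best Copeland score.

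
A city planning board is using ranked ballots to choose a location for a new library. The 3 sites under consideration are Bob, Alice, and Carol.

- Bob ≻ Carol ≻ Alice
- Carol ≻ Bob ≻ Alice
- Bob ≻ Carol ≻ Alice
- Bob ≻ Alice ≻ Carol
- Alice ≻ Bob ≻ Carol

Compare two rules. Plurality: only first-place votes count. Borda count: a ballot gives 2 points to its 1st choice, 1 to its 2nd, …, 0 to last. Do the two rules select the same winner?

Yes

Plurality first-place counts: Bob 3, Alice 1, Carol 1 → Bob.
Borda totals: Bob 8, Alice 3, Carol 4 → Bob.
The two rules agree on Bob.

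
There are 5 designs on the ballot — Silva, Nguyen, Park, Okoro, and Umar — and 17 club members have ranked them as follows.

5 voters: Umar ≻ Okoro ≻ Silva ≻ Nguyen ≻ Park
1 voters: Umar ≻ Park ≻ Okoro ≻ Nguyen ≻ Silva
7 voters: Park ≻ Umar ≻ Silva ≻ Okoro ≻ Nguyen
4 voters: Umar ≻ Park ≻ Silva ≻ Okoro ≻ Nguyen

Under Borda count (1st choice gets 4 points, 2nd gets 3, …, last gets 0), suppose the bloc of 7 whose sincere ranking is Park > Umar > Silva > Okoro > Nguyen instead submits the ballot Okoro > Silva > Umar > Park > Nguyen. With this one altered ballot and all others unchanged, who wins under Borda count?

Umar

Borda totals with the altered ballot: Silva 39, Nguyen 6, Park 22, Okoro 49, Umar 54.
The winner is unchanged: still Umar.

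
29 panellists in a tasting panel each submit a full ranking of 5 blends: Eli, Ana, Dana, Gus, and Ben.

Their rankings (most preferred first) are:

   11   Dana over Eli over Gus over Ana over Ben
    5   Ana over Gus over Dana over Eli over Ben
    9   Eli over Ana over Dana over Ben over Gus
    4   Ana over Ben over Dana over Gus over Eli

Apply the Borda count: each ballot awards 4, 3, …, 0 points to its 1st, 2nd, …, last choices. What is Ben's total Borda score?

Borda scores:
  Eli: 11·3 + 5·1 + 9·4 + 4·0 = 74
  Ana: 11·1 + 5·4 + 9·3 + 4·4 = 74
  Dana: 11·4 + 5·2 + 9·2 + 4·2 = 80
  Gus: 11·2 + 5·3 + 9·0 + 4·1 = 41
  Ben: 11·0 + 5·0 + 9·1 + 4·3 = 21

21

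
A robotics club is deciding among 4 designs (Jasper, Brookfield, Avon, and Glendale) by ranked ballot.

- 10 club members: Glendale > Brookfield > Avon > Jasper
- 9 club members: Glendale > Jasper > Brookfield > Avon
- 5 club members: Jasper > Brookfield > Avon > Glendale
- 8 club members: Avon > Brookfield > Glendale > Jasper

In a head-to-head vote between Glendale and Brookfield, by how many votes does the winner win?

Ballots ranking Glendale above Brookfield: 10+9 = 19.
Ballots ranking Brookfield above Glendale: 5+8 = 13.
Glendale wins 19–13, a margin of 6.

6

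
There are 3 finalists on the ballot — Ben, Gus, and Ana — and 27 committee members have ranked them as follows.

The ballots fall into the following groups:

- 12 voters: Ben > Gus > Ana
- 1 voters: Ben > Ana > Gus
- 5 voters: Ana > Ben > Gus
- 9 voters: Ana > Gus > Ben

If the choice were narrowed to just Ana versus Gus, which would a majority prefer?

Ballots ranking Ana above Gus: 1+5+9 = 15.
Ballots ranking Gus above Ana: 12.
Ana wins the head-to-head, 15–12.

Ana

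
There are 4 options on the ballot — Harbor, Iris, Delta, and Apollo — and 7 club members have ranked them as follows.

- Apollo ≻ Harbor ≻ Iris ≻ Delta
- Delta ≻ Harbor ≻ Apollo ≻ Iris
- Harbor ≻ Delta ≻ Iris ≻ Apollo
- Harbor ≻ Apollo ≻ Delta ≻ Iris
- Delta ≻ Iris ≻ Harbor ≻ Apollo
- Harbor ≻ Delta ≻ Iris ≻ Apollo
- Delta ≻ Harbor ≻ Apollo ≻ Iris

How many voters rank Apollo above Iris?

Ballots ranking Apollo above Iris: 4.
Ballots ranking Iris above Apollo: 3.
So 4 of 7 voters prefer Apollo to Iris.

4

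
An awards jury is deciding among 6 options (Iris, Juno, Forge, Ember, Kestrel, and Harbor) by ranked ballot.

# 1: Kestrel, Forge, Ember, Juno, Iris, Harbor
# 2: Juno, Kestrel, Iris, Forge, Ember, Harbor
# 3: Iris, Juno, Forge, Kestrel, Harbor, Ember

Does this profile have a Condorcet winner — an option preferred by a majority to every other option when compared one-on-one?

Yes

Head-to-head results (3 voters total):
Iris vs Juno: Juno wins 2–1.
Iris vs Forge: Iris wins 2–1.
Iris vs Ember: Iris wins 2–1.
Iris vs Kestrel: Kestrel wins 2–1.
Iris vs Harbor: Iris wins 3–0.
Juno vs Forge: Juno wins 2–1.
Juno vs Ember: Juno wins 2–1.
Juno vs Kestrel: Juno wins 2–1.
Juno vs Harbor: Juno wins 3–0.
Forge vs Ember: Forge wins 3–0.
Forge vs Kestrel: Kestrel wins 2–1.
Forge vs Harbor: Forge wins 3–0.
Ember vs Kestrel: Kestrel wins 3–0.
Ember vs Harbor: Ember wins 2–1.
Kestrel vs Harbor: Kestrel wins 3–0.
Juno beats each rival — Iris (2–1), Forge (2–1), Ember (2–1), Kestrel (2–1), Harbor (3–0) — so Juno is the Condorcet winner.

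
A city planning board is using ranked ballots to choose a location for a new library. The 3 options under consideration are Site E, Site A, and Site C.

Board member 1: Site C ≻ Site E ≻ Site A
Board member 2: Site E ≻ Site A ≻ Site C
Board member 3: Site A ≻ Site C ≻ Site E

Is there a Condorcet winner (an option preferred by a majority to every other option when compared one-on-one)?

No

Head-to-head results (3 voters total):
Site E vs Site A: Site E wins 2–1.
Site E vs Site C: Site C wins 2–1.
Site A vs Site C: Site A wins 2–1.
No candidate beats all others: Site E beats Site A beats Site C beats Site E, a majority cycle.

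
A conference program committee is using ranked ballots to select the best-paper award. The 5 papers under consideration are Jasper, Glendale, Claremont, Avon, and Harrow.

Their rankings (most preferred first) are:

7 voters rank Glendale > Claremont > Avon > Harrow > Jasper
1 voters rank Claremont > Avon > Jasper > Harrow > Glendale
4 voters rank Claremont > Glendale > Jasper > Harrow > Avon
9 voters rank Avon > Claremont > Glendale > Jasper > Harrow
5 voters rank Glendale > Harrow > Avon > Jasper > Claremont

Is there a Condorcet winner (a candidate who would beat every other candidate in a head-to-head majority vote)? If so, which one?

None — there is no Condorcet winner

Head-to-head results (26 voters total):
Jasper vs Glendale: Glendale wins 25–1.
Jasper vs Claremont: Claremont wins 21–5.
Jasper vs Avon: Avon wins 22–4.
Jasper vs Harrow: Jasper wins 14–12.
Glendale vs Claremont: Claremont wins 14–12.
Glendale vs Avon: Glendale wins 16–10.
Glendale vs Harrow: Glendale wins 25–1.
Claremont vs Avon: Avon wins 14–12.
Claremont vs Harrow: Claremont wins 21–5.
Avon vs Harrow: Avon wins 17–9.
No candidate beats all others: Glendale beats Avon beats Claremont beats Glendale, a majority cycle.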